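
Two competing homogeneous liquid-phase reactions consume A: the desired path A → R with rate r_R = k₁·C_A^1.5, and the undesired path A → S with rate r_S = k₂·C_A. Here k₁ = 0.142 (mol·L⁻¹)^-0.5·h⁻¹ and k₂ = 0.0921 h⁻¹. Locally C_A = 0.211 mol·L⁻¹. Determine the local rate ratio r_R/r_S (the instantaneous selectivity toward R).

0.708

S_{R/S} = r_R/r_S = (k₁·C_A^1.5)/(k₂·C_A) = (k₁/k₂)·C_A^0.5.
= (0.142×0.2110^1.5) / (0.0921×0.2110) = 0.01376/0.01943 = 0.708.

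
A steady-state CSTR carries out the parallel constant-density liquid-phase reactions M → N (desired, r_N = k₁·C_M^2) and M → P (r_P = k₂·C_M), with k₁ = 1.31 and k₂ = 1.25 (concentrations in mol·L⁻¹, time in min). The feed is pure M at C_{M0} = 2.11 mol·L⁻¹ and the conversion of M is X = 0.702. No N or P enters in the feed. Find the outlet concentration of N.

0.588 mol·L⁻¹

Exit C_M = C_{M0}(1−X) = 2.11×0.298 = 0.6288 mol·L⁻¹.
In a CSTR the entire volume is at exit conditions, so r_N = 1.31×0.6288^2 = 0.5179 and r_P = 1.25×0.6288 = 0.7860.
Fraction of consumed M going to N: r_N/(r_N+r_P) = 0.3972.
C_N = 0.3972·C_{M0}·X = 0.3972×2.11×0.702 = 0.588 mol·L⁻¹.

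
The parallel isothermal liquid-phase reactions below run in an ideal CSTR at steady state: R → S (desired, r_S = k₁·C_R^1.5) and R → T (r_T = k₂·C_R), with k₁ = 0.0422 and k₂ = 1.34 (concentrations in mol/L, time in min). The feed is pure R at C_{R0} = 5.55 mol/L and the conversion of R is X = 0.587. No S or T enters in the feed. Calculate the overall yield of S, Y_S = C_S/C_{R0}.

Exit C_R = C_{R0}(1−X) = 5.55×0.413 = 2.292 mol/L.
A CSTR operates uniformly at the exit composition, giving r_S = 0.1464 and r_T = 3.071 (each k·C_R^n at C_R = 2.292).
Fraction of consumed R going to S: r_S/(r_S+r_T) = 0.04551.
C_S = 0.04551·C_{R0}·X = 0.04551×5.55×0.587 = 0.148 mol/L; Y_S = C_S/C_{R0} = 0.0267.

0.0267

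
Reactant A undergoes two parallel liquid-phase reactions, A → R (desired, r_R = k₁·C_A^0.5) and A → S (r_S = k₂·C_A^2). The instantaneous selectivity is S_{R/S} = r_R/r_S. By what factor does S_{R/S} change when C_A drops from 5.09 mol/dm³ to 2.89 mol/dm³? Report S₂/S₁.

S_{R/S} = (k₁/k₂)·C_A^-1.5, so S₂/S₁ = (C_{A,2}/C_{A,1})^-1.5.
= (2.89/5.09)^(-1.5) = (0.5678)^(-1.5) = 2.34.
Selectivity toward R rises as C_A falls — low-concentration operation is favoured.

2.34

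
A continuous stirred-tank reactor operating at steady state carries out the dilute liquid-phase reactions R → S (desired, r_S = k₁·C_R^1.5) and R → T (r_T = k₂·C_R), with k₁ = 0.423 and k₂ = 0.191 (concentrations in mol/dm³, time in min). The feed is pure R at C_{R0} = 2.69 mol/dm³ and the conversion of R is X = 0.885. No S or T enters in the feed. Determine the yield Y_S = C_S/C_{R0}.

0.488

Exit C_R = C_{R0}(1−X) = 2.69×0.115 = 0.3093 mol/dm³.
Rates in a CSTR are evaluated at the outlet concentration: r_S = 0.423×0.3093^1.5 = 0.07278, r_T = 0.191×0.3093 = 0.05909.
Fraction of consumed R going to S: r_S/(r_S+r_T) = 0.5519.
C_S = 0.5519·C_{R0}·X = 0.5519×2.69×0.885 = 1.31 mol/dm³; Y_S = C_S/C_{R0} = 0.488.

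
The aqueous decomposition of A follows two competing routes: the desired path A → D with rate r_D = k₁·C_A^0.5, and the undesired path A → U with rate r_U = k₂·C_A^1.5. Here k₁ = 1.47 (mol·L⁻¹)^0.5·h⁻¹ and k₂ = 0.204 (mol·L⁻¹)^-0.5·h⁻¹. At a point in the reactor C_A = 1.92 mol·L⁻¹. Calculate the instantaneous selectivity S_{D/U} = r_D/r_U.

3.75

S_{D/U} = r_D/r_U = (k₁·C_A^0.5)/(k₂·C_A^1.5) = (k₁/k₂)·C_A⁻¹.
= (1.47×1.920^0.5) / (0.204×1.920^1.5) = 2.037/0.5427 = 3.75.
The undesired path is higher order in A, so low C_A (CSTR or dilute feed) favours D.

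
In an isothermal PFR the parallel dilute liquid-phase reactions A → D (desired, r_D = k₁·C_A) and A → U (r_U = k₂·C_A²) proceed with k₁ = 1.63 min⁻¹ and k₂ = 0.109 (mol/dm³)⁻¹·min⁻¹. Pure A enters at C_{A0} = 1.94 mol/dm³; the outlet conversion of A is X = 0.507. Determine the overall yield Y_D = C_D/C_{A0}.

C_A = C_{A0}(1−X) = 0.9564 mol/dm³.
Along a PFR/batch, dC_D/dC_A = −r_D/(r_D+r_U) = −k₁/(k₁+k₂·C_A).
Integrating from C_{A0} to C_A: C_D = (1.63/0.109)·ln[(1.63+0.109·1.94)/(1.63+0.109·0.956)] = 14.95·ln(1.841/1.734) = 0.8970 mol/dm³.
Y_D = C_D/C_{A0} = 0.8970/1.94 = 0.462.

0.462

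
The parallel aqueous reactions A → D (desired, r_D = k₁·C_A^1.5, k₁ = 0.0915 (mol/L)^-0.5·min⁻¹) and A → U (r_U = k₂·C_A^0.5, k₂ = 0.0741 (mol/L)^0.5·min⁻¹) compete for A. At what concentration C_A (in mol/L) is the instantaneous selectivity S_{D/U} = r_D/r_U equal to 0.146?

S_{D/U} = (k₁/k₂)·C_A ⇒ C_A = S·k₂/k₁.
= 0.146×0.0741/0.0915 = 0.118 mol/L.

0.118 mol/L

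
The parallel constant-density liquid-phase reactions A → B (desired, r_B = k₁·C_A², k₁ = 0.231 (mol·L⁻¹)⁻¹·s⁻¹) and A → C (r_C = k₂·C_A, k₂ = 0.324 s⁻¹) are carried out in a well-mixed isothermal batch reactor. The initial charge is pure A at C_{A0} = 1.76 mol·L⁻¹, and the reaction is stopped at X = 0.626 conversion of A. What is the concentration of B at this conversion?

0.501 mol·L⁻¹

C_A = C_{A0}(1−X) = 0.6582 mol·L⁻¹.
Along a PFR/batch, dC_C/dC_A = −r_C/(r_B+r_C) = −k₂/(k₂+k₁·C_A).
Integrating from C_{A0} to C_A: C_C = (0.324/0.231)·ln[(0.324+0.231·1.76)/(0.324+0.231·0.658)] = 1.403·ln(0.7306/0.4761) = 0.6007 mol·L⁻¹.
Then C_B = (C_{A0}−C_A) − C_C = 1.102 − 0.6007 = 0.5011 mol·L⁻¹.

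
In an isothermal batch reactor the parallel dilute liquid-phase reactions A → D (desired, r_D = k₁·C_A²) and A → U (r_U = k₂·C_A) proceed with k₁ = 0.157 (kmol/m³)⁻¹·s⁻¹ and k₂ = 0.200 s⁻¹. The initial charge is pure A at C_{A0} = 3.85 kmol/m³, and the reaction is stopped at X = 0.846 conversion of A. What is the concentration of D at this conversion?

C_A = C_{A0}(1−X) = 0.5929 kmol/m³.
Along a PFR/batch, dC_U/dC_A = −r_U/(r_D+r_U) = −k₂/(k₂+k₁·C_A).
Integrating from C_{A0} to C_A: C_U = (0.200/0.157)·ln[(0.200+0.157·3.85)/(0.200+0.157·0.593)] = 1.274·ln(0.8045/0.2931) = 1.286 kmol/m³.
Then C_D = (C_{A0}−C_A) − C_U = 3.257 − 1.286 = 1.971 kmol/m³.

1.97 kmol/m³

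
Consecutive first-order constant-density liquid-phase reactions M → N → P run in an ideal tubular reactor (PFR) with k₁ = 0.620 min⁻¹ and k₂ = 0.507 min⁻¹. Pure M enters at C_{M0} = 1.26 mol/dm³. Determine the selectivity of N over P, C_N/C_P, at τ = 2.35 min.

1.03

The intermediate concentration in a first-order A→B→C sequence is C_N = k₁C_{M0}(e^(−k₁τ) − e^(−k₂τ))/(k₂−k₁).
e^(−k₁τ) = e^(−0.620×2.35) = e^(−1.457) = 0.2329; e^(−k₂τ) = e^(−1.191) = 0.3038.
C_N = 0.620×1.26/(0.507−0.620) × (0.2329−0.3038) = (-6.913)×(-0.07085) = 0.4898 mol/dm³.
C_M = C_{M0}e^(−k₁τ) = 0.2935 mol/dm³, so C_P = C_{M0}−C_M−C_N = 0.4767 mol/dm³; C_N/C_P = 1.03.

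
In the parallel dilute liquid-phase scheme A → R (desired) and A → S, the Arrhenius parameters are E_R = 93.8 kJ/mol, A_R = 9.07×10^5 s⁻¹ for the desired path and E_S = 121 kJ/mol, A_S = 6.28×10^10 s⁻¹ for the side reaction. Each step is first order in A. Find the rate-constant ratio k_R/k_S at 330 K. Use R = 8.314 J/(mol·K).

0.292

k_R/k_S = (A_R/A_S)·exp[−(E_R−E_S)/(RT)] = (A_R/A_S)·exp[(E_S−E_R)/(RT)].
(E_S−E_R)/(RT) = (121−93.8)×10³/(8.314×330) = 27200/2744 = 9.914.
k_R/k_S = (9.07×10^5/6.28×10^10)·exp(9.914) = 1.444×10^-5 × 20210 = 0.292.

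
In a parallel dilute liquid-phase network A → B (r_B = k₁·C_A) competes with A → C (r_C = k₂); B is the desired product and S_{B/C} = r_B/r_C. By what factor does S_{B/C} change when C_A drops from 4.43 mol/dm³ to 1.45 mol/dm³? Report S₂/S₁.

0.327

S_{B/C} = (k₁/k₂)·C_A, so S₂/S₁ = (C_{A,2}/C_{A,1}).
= 1.45/4.43 = 0.327.
Selectivity toward B falls as C_A falls — high-concentration operation is favoured.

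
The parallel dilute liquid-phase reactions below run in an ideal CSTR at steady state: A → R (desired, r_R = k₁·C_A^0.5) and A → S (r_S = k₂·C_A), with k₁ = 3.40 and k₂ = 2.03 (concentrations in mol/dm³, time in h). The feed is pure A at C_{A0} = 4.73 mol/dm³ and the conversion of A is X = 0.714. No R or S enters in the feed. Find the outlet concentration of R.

Exit C_A = C_{A0}(1−X) = 4.73×0.286 = 1.353 mol/dm³.
Rates in a CSTR are evaluated at the outlet concentration: r_R = 3.40×1.353^0.5 = 3.955, r_S = 2.03×1.353 = 2.746.
Fraction of consumed A going to R: r_R/(r_R+r_S) = 0.5902.
C_R = 0.5902·C_{A0}·X = 0.5902×4.73×0.714 = 1.99 mol/dm³.

1.99 mol/dm³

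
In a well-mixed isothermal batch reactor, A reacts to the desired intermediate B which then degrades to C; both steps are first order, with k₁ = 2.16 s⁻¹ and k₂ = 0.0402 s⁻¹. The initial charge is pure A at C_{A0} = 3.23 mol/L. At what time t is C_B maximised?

1.88 s

For first-order series the maximum of C_B occurs at t_opt = ln(k₂/k₁)/(k₂−k₁).
= ln(0.0402/2.16)/(0.0402−2.16) = ln(0.01861)/-2.120 = -3.984/-2.120 = 1.88 s.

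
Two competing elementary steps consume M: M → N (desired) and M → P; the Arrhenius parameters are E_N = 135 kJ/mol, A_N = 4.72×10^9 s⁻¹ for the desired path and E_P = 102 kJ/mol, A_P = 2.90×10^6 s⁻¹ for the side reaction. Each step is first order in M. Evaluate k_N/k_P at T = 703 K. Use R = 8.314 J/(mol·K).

5.75

k_N/k_P = (A_N/A_P)·exp[−(E_N−E_P)/(RT)] = (A_N/A_P)·exp[(E_P−E_N)/(RT)].
(E_P−E_N)/(RT) = (102−135)×10³/(8.314×703) = -33000/5845 = -5.646.
k_N/k_P = (4.72×10^9/2.90×10^6)·exp(-5.646) = 1628 × 0.003531 = 5.75.
Since E_N > E_P, raising the temperature improves selectivity toward N.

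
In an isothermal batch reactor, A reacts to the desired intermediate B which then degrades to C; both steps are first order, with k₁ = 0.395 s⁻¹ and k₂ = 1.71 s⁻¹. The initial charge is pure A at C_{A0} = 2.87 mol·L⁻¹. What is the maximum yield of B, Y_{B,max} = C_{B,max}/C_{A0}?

For a first-order series the maximum intermediate yield is C_{B,max}/C_{A0} = (k₁/k₂)^[k₂/(k₂−k₁)].
= (0.395/1.71)^(1.71/(1.71−0.395)) = (0.2310)^(1.300) = 0.1487.

0.149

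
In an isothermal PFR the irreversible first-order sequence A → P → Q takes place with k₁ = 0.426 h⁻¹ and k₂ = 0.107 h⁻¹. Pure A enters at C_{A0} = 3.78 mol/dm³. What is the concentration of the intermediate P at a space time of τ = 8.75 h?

Solving the coupled first-order balances gives C_P(τ) = [k₁/(k₂−k₁)]·C_{A0}·(e^(−k₁τ) − e^(−k₂τ)).
e^(−k₁τ) = e^(−0.426×8.75) = e^(−3.728) = 0.02405; e^(−k₂τ) = e^(−0.9363) = 0.3921.
C_P = 0.426×3.78/(0.107−0.426) × (0.02405−0.3921) = (-5.048)×(-0.3680) = 1.858 mol/dm³.

1.86 mol/dm³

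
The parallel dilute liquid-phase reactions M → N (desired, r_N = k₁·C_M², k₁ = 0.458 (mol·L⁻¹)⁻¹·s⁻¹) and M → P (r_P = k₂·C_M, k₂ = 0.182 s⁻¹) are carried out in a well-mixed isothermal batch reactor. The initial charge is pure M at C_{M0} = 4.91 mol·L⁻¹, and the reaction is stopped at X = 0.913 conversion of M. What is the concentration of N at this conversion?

C_M = C_{M0}(1−X) = 0.4272 mol·L⁻¹.
Along a PFR/batch, dC_P/dC_M = −r_P/(r_N+r_P) = −k₂/(k₂+k₁·C_M).
Integrating from C_{M0} to C_M: C_P = (0.182/0.458)·ln[(0.182+0.458·4.91)/(0.182+0.458·0.427)] = 0.3974·ln(2.431/0.3776) = 0.7399 mol·L⁻¹.
Then C_N = (C_{M0}−C_M) − C_P = 4.483 − 0.7399 = 3.743 mol·L⁻¹.

3.74 mol·L⁻¹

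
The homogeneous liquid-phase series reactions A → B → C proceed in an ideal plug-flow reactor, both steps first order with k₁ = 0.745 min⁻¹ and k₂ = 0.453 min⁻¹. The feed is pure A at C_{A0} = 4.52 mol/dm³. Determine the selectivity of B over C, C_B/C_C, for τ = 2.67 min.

The intermediate concentration in a first-order A→B→C sequence is C_B = k₁C_{A0}(e^(−k₁τ) − e^(−k₂τ))/(k₂−k₁).
e^(−k₁τ) = e^(−0.745×2.67) = e^(−1.989) = 0.1368; e^(−k₂τ) = e^(−1.210) = 0.2983.
C_B = 0.745×4.52/(0.453−0.745) × (0.1368−0.2983) = (-11.53)×(-0.1615) = 1.863 mol/dm³.
C_A = C_{A0}e^(−k₁τ) = 0.6184 mol/dm³, so C_C = C_{A0}−C_A−C_B = 2.039 mol/dm³; C_B/C_C = 0.914.

0.914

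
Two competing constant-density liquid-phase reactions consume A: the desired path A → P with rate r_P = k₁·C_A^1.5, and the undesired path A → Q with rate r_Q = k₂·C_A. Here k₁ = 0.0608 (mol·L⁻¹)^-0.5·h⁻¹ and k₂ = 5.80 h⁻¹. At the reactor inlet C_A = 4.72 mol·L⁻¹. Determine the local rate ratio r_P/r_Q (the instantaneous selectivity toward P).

0.0228

S_{P/Q} = r_P/r_Q = (k₁·C_A^1.5)/(k₂·C_A) = (k₁/k₂)·C_A^0.5.
= (0.0608×4.720^1.5) / (5.80×4.720) = 0.6235/27.38 = 0.0228.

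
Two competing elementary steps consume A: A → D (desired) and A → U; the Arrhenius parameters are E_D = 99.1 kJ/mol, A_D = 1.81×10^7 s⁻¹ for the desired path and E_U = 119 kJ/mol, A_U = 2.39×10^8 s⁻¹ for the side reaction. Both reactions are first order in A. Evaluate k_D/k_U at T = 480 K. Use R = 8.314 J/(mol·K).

With equal orders, S_{D/U} = k_D/k_U = (A_D/A_U)·exp[(E_U−E_D)/(RT)].
(E_U−E_D)/(RT) = (119−99.1)×10³/(8.314×480) = 19900/3991 = 4.987.
k_D/k_U = (1.81×10^7/2.39×10^8)·exp(4.987) = 0.07573 × 146.4 = 11.1.

11.1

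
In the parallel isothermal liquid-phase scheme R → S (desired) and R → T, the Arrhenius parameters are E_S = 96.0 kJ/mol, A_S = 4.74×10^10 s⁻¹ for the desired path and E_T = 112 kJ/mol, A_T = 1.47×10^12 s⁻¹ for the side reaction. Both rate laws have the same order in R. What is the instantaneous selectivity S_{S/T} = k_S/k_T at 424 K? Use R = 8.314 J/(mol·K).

Since both paths have the same order in R, the concentration cancels and S_{S/T} = k_S/k_T = (A_S/A_T)·exp[(E_T−E_S)/(RT)].
(E_T−E_S)/(RT) = (112−96.0)×10³/(8.314×424) = 16000/3525 = 4.539.
k_S/k_T = (4.74×10^10/1.47×10^12)·exp(4.539) = 0.03224 × 93.58 = 3.02.
Since E_S < E_T, lowering the temperature improves selectivity toward S.

3.02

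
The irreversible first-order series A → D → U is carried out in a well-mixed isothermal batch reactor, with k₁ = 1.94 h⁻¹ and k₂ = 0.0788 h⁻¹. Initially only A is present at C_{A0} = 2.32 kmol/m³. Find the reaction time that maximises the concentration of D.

1.72 h

Setting dC_D/dt = 0 gives t_opt = ln(k₂/k₁)/(k₂−k₁).
= ln(0.0788/1.94)/(0.0788−1.94) = ln(0.04062)/-1.861 = -3.204/-1.861 = 1.72 h.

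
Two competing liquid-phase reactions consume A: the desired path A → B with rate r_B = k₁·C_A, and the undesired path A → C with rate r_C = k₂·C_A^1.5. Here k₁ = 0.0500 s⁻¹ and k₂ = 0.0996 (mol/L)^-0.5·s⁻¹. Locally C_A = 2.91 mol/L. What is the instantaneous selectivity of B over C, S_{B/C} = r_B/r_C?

S_{B/C} = r_B/r_C = (k₁·C_A)/(k₂·C_A^1.5) = (k₁/k₂)·C_A^-0.5.
= (0.0500×2.910) / (0.0996×2.910^1.5) = 0.1455/0.4944 = 0.294.

0.294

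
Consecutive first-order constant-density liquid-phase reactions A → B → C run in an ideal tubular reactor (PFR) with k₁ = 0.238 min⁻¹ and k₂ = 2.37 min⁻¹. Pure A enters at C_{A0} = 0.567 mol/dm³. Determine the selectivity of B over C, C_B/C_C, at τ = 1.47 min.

For first-order series with pure A initially, C_B(τ) = k₁C_{A0}/(k₂−k₁)·(e^(−k₁τ) − e^(−k₂τ)).
e^(−k₁τ) = e^(−0.238×1.47) = e^(−0.3499) = 0.7048; e^(−k₂τ) = e^(−3.484) = 0.03069.
C_B = 0.238×0.567/(2.37−0.238) × (0.7048−0.03069) = 0.06330×0.6741 = 0.04267 mol/dm³.
C_A = C_{A0}e^(−k₁τ) = 0.3996 mol/dm³, so C_C = C_{A0}−C_A−C_B = 0.1247 mol/dm³; C_B/C_C = 0.342.

0.342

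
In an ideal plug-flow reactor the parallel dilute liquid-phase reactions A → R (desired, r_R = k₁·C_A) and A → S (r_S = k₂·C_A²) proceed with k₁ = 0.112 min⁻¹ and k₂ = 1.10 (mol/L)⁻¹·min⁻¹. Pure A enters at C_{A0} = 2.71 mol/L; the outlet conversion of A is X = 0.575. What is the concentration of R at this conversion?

C_A = C_{A0}(1−X) = 1.152 mol/L.
Along a PFR/batch, dC_R/dC_A = −r_R/(r_R+r_S) = −k₁/(k₁+k₂·C_A).
Integrating from C_{A0} to C_A: C_R = (0.112/1.10)·ln[(0.112+1.10·2.71)/(0.112+1.10·1.15)] = 0.1018·ln(3.093/1.379) = 0.08225 mol/L.

0.0823 mol/L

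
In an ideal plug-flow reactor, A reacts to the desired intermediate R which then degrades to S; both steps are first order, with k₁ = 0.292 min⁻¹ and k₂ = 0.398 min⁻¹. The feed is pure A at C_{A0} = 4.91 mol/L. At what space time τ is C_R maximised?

The intermediate peaks when r₁ = r₂, i.e. k₁e^(−k₁τ) = k₂e^(−k₂τ), giving τ_opt = ln(k₂/k₁)/(k₂−k₁).
= ln(0.398/0.292)/(0.398−0.292) = ln(1.363)/0.1060 = 0.3097/0.1060 = 2.92 min.

2.92 min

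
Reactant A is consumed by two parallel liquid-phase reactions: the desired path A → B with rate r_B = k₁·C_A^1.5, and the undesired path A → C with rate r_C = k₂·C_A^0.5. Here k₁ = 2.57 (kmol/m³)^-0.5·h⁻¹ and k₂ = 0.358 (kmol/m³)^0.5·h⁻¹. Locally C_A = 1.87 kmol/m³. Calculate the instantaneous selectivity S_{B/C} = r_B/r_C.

13.4

S_{B/C} = r_B/r_C = (k₁·C_A^1.5)/(k₂·C_A^0.5) = (k₁/k₂)·C_A.
= (2.57×1.870^1.5) / (0.358×1.870^0.5) = 6.572/0.4896 = 13.4.
Since the desired path is higher order in A, keeping C_A high (PFR or concentrated feed) favours B.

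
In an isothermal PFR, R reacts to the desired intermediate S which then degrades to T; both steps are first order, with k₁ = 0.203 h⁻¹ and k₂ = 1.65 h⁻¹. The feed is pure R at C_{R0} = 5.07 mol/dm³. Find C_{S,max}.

0.465 mol/dm³

At the optimum, C_{S,max}/C_{R0} = (k₁/k₂)^[k₂/(k₂−k₁)].
= (0.203/1.65)^(1.65/(1.65−0.203)) = (0.1230)^(1.140) = 0.09170.
C_{S,max} = 0.09170×5.07 = 0.465 mol/dm³.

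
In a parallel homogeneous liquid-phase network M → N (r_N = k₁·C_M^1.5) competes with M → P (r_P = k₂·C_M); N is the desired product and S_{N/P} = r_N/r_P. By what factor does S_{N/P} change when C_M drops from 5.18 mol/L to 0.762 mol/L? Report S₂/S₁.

S_{N/P} = (k₁/k₂)·C_M^0.5, so S₂/S₁ = (C_{M,2}/C_{M,1})^0.5.
= (0.762/5.18)^0.5 = (0.1471)^0.5 = 0.384.
Selectivity toward N falls as C_M falls — high-concentration operation is favoured.

0.384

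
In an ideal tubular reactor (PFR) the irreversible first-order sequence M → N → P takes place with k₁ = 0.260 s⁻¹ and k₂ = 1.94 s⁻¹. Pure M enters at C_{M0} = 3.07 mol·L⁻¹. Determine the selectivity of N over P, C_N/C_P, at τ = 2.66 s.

0.181

Solving the coupled first-order balances gives C_N(τ) = [k₁/(k₂−k₁)]·C_{M0}·(e^(−k₁τ) − e^(−k₂τ)).
e^(−k₁τ) = e^(−0.260×2.66) = e^(−0.6916) = 0.5008; e^(−k₂τ) = e^(−5.160) = 0.005739.
C_N = 0.260×3.07/(1.94−0.260) × (0.5008−0.005739) = 0.4751×0.4950 = 0.2352 mol·L⁻¹.
C_M = C_{M0}e^(−k₁τ) = 1.537 mol·L⁻¹, so C_P = C_{M0}−C_M−C_N = 1.297 mol·L⁻¹; C_N/C_P = 0.181.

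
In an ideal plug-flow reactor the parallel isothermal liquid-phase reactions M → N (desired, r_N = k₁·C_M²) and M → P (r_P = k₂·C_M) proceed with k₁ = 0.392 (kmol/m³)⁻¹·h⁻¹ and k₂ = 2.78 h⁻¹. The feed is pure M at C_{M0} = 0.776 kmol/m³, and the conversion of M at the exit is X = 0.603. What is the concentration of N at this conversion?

0.0331 kmol/m³

C_M = C_{M0}(1−X) = 0.3081 kmol/m³.
Along a PFR/batch, dC_P/dC_M = −r_P/(r_N+r_P) = −k₂/(k₂+k₁·C_M).
Integrating from C_{M0} to C_M: C_P = (2.78/0.392)·ln[(2.78+0.392·0.776)/(2.78+0.392·0.308)] = 7.092·ln(3.084/2.901) = 0.4348 kmol/m³.
Then C_N = (C_{M0}−C_M) − C_P = 0.4679 − 0.4348 = 0.03309 kmol/m³.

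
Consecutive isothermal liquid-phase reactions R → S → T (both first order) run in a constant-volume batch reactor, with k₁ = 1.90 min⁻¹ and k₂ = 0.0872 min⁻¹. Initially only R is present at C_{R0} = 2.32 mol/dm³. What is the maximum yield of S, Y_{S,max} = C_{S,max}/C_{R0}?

0.862

At the optimum, C_{S,max}/C_{R0} = (k₁/k₂)^[k₂/(k₂−k₁)].
= (1.90/0.0872)^(0.0872/(0.0872−1.90)) = (21.79)^(-0.04810) = 0.8622.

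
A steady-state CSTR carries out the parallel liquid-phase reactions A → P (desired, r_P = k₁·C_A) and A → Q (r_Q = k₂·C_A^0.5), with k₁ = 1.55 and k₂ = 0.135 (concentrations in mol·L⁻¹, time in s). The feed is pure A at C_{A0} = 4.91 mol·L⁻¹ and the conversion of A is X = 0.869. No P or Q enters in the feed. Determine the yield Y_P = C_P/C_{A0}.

Exit C_A = C_{A0}(1−X) = 4.91×0.131 = 0.6432 mol·L⁻¹.
In a CSTR the entire volume is at exit conditions, so r_P = 1.55×0.6432 = 0.9970 and r_Q = 0.135×0.6432^0.5 = 0.1083.
Fraction of consumed A going to P: r_P/(r_P+r_Q) = 0.9020.
C_P = 0.9020·C_{A0}·X = 0.9020×4.91×0.869 = 3.85 mol·L⁻¹; Y_P = C_P/C_{A0} = 0.784.

0.784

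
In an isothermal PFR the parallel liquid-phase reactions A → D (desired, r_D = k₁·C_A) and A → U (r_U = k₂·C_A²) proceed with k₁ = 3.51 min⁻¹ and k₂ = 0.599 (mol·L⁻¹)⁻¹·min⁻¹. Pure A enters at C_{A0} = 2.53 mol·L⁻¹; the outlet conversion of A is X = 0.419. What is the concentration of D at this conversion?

C_A = C_{A0}(1−X) = 1.470 mol·L⁻¹.
Along a PFR/batch, dC_D/dC_A = −r_D/(r_D+r_U) = −k₁/(k₁+k₂·C_A).
Integrating from C_{A0} to C_A: C_D = (3.51/0.599)·ln[(3.51+0.599·2.53)/(3.51+0.599·1.47)] = 5.860·ln(5.025/4.390) = 0.7915 mol·L⁻¹.

0.792 mol·L⁻¹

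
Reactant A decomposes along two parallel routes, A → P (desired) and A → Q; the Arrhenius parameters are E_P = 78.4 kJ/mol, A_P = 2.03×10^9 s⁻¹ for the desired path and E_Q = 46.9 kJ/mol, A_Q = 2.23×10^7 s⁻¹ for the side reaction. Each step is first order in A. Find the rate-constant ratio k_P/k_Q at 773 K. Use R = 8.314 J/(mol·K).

Since both paths have the same order in A, the concentration cancels and S_{P/Q} = k_P/k_Q = (A_P/A_Q)·exp[(E_Q−E_P)/(RT)].
(E_Q−E_P)/(RT) = (46.9−78.4)×10³/(8.314×773) = -31500/6427 = -4.901.
k_P/k_Q = (2.03×10^9/2.23×10^7)·exp(-4.901) = 91.03 × 0.007436 = 0.677.
Since E_P > E_Q, raising the temperature improves selectivity toward P.

0.677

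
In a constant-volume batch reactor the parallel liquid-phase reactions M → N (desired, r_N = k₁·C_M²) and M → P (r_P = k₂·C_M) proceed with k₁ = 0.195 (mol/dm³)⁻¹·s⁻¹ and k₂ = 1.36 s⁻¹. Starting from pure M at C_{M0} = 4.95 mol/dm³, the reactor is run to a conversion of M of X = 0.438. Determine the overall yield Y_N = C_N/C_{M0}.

C_M = C_{M0}(1−X) = 2.782 mol/dm³.
Along a PFR/batch, dC_P/dC_M = −r_P/(r_N+r_P) = −k₂/(k₂+k₁·C_M).
Integrating from C_{M0} to C_M: C_P = (1.36/0.195)·ln[(1.36+0.195·4.95)/(1.36+0.195·2.78)] = 6.974·ln(2.325/1.902) = 1.400 mol/dm³.
Then C_N = (C_{M0}−C_M) − C_P = 2.168 − 1.400 = 0.7685 mol/dm³.
Y_N = C_N/C_{M0} = 0.7685/4.95 = 0.155.

0.155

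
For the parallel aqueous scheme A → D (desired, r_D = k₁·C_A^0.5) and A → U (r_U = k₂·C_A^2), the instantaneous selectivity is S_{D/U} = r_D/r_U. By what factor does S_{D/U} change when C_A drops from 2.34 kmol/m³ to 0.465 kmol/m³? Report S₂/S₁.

S_{D/U} = (k₁/k₂)·C_A^-1.5, so S₂/S₁ = (C_{A,2}/C_{A,1})^-1.5.
= (0.465/2.34)^(-1.5) = (0.1987)^(-1.5) = 11.3.
Selectivity toward D rises as C_A falls — low-concentration operation is favoured.

11.3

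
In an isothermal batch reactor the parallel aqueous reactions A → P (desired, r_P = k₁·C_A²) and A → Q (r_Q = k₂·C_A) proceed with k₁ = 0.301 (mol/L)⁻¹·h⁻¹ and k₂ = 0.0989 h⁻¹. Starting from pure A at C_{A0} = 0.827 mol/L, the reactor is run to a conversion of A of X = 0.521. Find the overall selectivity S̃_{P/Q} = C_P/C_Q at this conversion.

C_A = C_{A0}(1−X) = 0.3961 mol/L.
Along a PFR/batch, dC_Q/dC_A = −r_Q/(r_P+r_Q) = −k₂/(k₂+k₁·C_A).
Integrating from C_{A0} to C_A: C_Q = (0.0989/0.301)·ln[(0.0989+0.301·0.827)/(0.0989+0.301·0.396)] = 0.3286·ln(0.3478/0.2181) = 0.1533 mol/L.
Then C_P = (C_{A0}−C_A) − C_Q = 0.4309 − 0.1533 = 0.2776 mol/L.
S̃_{P/Q} = C_P/C_Q = 0.2776/0.1533 = 1.81.

1.81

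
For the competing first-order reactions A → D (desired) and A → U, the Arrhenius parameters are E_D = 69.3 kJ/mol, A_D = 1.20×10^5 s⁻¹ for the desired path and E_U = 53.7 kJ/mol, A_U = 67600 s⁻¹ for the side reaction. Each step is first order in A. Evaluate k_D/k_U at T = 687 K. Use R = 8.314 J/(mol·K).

0.116

Since both paths have the same order in A, the concentration cancels and S_{D/U} = k_D/k_U = (A_D/A_U)·exp[(E_U−E_D)/(RT)].
(E_U−E_D)/(RT) = (53.7−69.3)×10³/(8.314×687) = -15600/5712 = -2.731.
k_D/k_U = (1.20×10^5/67600)·exp(-2.731) = 1.775 × 0.06514 = 0.116.
Since E_D > E_U, raising the temperature improves selectivity toward D.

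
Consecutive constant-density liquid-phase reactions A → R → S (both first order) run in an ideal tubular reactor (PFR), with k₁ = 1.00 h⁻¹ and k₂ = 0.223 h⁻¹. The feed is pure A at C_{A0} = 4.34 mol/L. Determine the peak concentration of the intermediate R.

For a first-order series the maximum intermediate yield is C_{R,max}/C_{A0} = (k₁/k₂)^[k₂/(k₂−k₁)].
= (1.00/0.223)^(0.223/(0.223−1.00)) = (4.484)^(-0.2870) = 0.6501.
C_{R,max} = 0.6501×4.34 = 2.82 mol/L.

2.82 mol/L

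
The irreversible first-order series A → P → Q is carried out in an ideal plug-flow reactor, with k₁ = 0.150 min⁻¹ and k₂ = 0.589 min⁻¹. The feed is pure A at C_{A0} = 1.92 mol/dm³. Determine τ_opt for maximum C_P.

3.12 min

For first-order series the maximum of C_P occurs at τ_opt = ln(k₂/k₁)/(k₂−k₁).
= ln(0.589/0.150)/(0.589−0.150) = ln(3.927)/0.4390 = 1.368/0.4390 = 3.12 min.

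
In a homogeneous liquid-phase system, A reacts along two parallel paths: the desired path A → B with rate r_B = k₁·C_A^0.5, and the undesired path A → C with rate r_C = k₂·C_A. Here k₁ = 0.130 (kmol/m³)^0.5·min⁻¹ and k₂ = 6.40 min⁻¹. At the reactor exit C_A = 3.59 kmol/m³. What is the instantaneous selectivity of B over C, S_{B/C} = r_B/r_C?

0.0107

S_{B/C} = r_B/r_C = (k₁·C_A^0.5)/(k₂·C_A) = (k₁/k₂)·C_A^-0.5.
= (0.130×3.590^0.5) / (6.40×3.590) = 0.2463/22.98 = 0.0107.
The undesired path is higher order in A, so low C_A (CSTR or dilute feed) favours B.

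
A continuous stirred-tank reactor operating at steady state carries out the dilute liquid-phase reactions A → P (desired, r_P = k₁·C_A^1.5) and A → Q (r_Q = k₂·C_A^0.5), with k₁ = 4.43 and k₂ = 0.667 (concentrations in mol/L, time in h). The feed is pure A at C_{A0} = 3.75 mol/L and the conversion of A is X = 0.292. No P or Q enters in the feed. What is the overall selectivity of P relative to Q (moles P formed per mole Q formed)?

17.6

Exit C_A = C_{A0}(1−X) = 3.75×0.708 = 2.655 mol/L.
In a CSTR the entire volume is at exit conditions, so r_P = 4.43×2.655^1.5 = 19.16 and r_Q = 0.667×2.655^0.5 = 1.087.
Overall selectivity = C_P/C_Q = r_Pτ/(r_Qτ) = r_P/r_Q = 17.6.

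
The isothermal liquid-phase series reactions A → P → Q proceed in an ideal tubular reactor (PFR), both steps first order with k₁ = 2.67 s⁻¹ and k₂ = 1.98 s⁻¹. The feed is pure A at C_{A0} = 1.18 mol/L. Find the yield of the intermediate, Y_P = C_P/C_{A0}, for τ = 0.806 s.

0.335

The intermediate concentration in a first-order A→B→C sequence is C_P = k₁C_{A0}(e^(−k₁τ) − e^(−k₂τ))/(k₂−k₁).
e^(−k₁τ) = e^(−2.67×0.806) = e^(−2.152) = 0.1162; e^(−k₂τ) = e^(−1.596) = 0.2027.
C_P = 2.67×1.18/(1.98−2.67) × (0.1162−0.2027) = (-4.566)×(-0.08648) = 0.3949 mol/L.
Y_P = C_P/C_{A0} = 0.3949/1.18 = 0.335.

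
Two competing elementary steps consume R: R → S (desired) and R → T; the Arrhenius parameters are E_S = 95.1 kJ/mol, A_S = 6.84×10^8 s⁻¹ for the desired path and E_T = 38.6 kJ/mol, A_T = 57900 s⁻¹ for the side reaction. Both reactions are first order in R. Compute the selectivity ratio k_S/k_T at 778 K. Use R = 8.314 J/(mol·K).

1.90

k_S/k_T = (A_S/A_T)·exp[−(E_S−E_T)/(RT)] = (A_S/A_T)·exp[(E_T−E_S)/(RT)].
(E_T−E_S)/(RT) = (38.6−95.1)×10³/(8.314×778) = -56500/6468 = -8.735.
k_S/k_T = (6.84×10^8/57900)·exp(-8.735) = 11813 × 1.609×10^-4 = 1.90.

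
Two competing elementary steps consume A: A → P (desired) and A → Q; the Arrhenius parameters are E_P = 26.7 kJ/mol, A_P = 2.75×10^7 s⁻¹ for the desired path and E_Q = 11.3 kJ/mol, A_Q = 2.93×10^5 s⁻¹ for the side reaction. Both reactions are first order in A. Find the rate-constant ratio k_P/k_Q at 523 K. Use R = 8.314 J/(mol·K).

2.72

k_P/k_Q = (A_P/A_Q)·exp[−(E_P−E_Q)/(RT)] = (A_P/A_Q)·exp[(E_Q−E_P)/(RT)].
(E_Q−E_P)/(RT) = (11.3−26.7)×10³/(8.314×523) = -15400/4348 = -3.542.
k_P/k_Q = (2.75×10^7/2.93×10^5)·exp(-3.542) = 93.86 × 0.02896 = 2.72.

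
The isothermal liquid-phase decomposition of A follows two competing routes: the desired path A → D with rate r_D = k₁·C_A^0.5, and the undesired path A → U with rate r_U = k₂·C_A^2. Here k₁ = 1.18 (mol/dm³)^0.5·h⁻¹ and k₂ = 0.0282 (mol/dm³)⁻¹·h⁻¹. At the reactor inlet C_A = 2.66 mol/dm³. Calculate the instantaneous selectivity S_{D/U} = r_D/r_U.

S_{D/U} = r_D/r_U = (k₁·C_A^0.5)/(k₂·C_A^2) = (k₁/k₂)·C_A^-1.5.
= (1.18×2.660^0.5) / (0.0282×2.660^2) = 1.925/0.1995 = 9.65.
The undesired path is higher order in A, so low C_A (CSTR or dilute feed) favours D.

9.65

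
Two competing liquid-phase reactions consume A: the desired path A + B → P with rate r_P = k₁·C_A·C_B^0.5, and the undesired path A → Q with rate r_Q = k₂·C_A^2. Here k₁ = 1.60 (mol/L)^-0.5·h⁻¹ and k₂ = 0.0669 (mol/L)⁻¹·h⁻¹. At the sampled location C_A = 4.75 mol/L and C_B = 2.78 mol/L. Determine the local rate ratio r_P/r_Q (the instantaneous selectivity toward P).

8.40

S_{P/Q} = r_P/r_Q = (k₁·C_A·C_B^0.5)/(k₂·C_A^2) = (k₁/k₂)·C_A⁻¹·C_B^0.5.
= (1.60×4.750×2.780^0.5) / (0.0669×4.750^2) = 12.67/1.509 = 8.40.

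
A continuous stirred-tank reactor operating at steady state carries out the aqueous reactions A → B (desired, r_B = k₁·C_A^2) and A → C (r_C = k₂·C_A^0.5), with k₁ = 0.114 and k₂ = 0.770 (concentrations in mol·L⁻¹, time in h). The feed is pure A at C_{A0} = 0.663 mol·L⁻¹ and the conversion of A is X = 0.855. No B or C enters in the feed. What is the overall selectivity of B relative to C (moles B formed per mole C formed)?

Exit C_A = C_{A0}(1−X) = 0.663×0.145 = 0.09614 mol·L⁻¹.
In a CSTR the entire volume is at exit conditions, so r_B = 0.114×0.09614^2 = 0.001054 and r_C = 0.770×0.09614^0.5 = 0.2387.
Overall selectivity = C_B/C_C = r_Bτ/(r_Cτ) = r_B/r_C = 0.00441.

0.00441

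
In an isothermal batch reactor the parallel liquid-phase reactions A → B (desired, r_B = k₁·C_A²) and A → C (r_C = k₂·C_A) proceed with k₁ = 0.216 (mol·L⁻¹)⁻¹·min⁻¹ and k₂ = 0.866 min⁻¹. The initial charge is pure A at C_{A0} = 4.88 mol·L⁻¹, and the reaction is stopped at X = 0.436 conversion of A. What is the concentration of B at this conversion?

C_A = C_{A0}(1−X) = 2.752 mol·L⁻¹.
Along a PFR/batch, dC_C/dC_A = −r_C/(r_B+r_C) = −k₂/(k₂+k₁·C_A).
Integrating from C_{A0} to C_A: C_C = (0.866/0.216)·ln[(0.866+0.216·4.88)/(0.866+0.216·2.75)] = 4.009·ln(1.920/1.461) = 1.097 mol·L⁻¹.
Then C_B = (C_{A0}−C_A) − C_C = 2.128 − 1.097 = 1.031 mol·L⁻¹.

1.03 mol·L⁻¹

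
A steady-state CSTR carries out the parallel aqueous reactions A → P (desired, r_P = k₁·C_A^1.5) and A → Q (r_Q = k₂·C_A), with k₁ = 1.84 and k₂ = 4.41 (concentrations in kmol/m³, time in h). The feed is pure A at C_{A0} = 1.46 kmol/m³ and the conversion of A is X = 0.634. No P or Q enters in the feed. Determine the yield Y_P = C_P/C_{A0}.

Exit C_A = C_{A0}(1−X) = 1.46×0.366 = 0.5344 kmol/m³.
A CSTR operates uniformly at the exit composition, giving r_P = 0.7187 and r_Q = 2.357 (each k·C_A^n at C_A = 0.5344).
Fraction of consumed A going to P: r_P/(r_P+r_Q) = 0.2337.
C_P = 0.2337·C_{A0}·X = 0.2337×1.46×0.634 = 0.216 kmol/m³; Y_P = C_P/C_{A0} = 0.148.

0.148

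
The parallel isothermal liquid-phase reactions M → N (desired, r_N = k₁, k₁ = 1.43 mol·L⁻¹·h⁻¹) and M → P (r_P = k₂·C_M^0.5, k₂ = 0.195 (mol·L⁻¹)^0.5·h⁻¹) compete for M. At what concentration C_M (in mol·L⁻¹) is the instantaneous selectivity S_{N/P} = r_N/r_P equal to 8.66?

0.717 mol·L⁻¹

S_{N/P} = (k₁/k₂)·C_M^-0.5 ⇒ C_M = (S·k₂/k₁)^(-2).
= (8.66×0.195/1.43)^(-2) = (1.181)^(-2) = 0.717 mol·L⁻¹.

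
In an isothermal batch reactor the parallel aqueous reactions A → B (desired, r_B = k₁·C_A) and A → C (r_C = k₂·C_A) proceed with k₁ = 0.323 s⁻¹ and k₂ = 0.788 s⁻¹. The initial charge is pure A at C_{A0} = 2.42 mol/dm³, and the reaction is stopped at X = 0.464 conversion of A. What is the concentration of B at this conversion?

0.326 mol/dm³

C_A = C_{A0}(1−X) = 1.297 mol/dm³.
Both paths are first order in A, so the instantaneous fraction to B is constant: dC_B/d(−C_A) = k₁/(k₁+k₂) = 0.2907.
C_B = 0.2907·(C_{A0}−C_A) = 0.2907×1.123 = 0.326 mol/dm³.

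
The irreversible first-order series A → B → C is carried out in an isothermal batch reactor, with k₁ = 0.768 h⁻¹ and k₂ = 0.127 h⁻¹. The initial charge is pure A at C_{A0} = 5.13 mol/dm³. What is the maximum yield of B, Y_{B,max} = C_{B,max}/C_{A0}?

Evaluating C_B at t_opt = ln(k₂/k₁)/(k₂−k₁) gives C_{B,max}/C_{A0} = (k₁/k₂)^[k₂/(k₂−k₁)].
= (0.768/0.127)^(0.127/(0.127−0.768)) = (6.047)^(-0.1981) = 0.7001.

0.700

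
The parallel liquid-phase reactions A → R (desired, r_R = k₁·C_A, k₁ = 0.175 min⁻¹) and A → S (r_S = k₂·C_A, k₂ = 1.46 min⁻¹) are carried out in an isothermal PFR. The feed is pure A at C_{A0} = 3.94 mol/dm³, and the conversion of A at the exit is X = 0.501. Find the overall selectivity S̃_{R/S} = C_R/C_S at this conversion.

C_A = C_{A0}(1−X) = 1.966 mol/dm³.
Both paths are first order in A, so the instantaneous fraction to R is constant: dC_R/d(−C_A) = k₁/(k₁+k₂) = 0.1070.
C_R = 0.1070·(C_{A0}−C_A) = 0.1070×1.974 = 0.211 mol/dm³.
C_S = (C_{A0}−C_A)−C_R = 1.763 mol/dm³; S̃_{R/S} = 0.2113/1.763 = 0.120.

0.120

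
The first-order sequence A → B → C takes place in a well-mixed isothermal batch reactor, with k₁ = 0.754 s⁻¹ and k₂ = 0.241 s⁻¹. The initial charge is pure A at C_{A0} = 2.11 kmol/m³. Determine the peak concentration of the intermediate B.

At the optimum, C_{B,max}/C_{A0} = (k₁/k₂)^[k₂/(k₂−k₁)].
= (0.754/0.241)^(0.241/(0.241−0.754)) = (3.129)^(-0.4698) = 0.5852.
C_{B,max} = 0.5852×2.11 = 1.23 kmol/m³.

1.23 kmol/m³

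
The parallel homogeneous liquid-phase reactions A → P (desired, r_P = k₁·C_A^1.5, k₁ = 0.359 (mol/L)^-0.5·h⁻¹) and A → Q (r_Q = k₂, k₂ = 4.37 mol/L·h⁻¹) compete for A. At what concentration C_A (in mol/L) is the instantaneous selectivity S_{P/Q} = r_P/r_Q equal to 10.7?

25.7 mol/L

S_{P/Q} = (k₁/k₂)·C_A^1.5 ⇒ C_A = (S·k₂/k₁)^(1/1.5).
= (10.7×4.37/0.359)^(0.6667) = (130.2)^(0.6667) = 25.7 mol/L.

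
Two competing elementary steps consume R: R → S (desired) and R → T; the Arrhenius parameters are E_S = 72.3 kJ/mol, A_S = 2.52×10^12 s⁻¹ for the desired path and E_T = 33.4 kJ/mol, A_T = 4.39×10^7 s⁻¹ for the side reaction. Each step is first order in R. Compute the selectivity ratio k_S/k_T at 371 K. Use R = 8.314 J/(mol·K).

0.191

With equal orders, S_{S/T} = k_S/k_T = (A_S/A_T)·exp[(E_T−E_S)/(RT)].
(E_T−E_S)/(RT) = (33.4−72.3)×10³/(8.314×371) = -38900/3084 = -12.61.
k_S/k_T = (2.52×10^12/4.39×10^7)·exp(-12.61) = 57403 × 3.334×10^-6 = 0.191.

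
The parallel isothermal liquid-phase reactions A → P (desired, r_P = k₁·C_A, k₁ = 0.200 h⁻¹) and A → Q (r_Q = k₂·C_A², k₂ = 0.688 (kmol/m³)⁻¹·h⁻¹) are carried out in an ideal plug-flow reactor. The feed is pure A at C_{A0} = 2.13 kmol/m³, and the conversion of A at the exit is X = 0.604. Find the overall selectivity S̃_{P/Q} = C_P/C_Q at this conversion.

0.207

C_A = C_{A0}(1−X) = 0.8435 kmol/m³.
Along a PFR/batch, dC_P/dC_A = −r_P/(r_P+r_Q) = −k₁/(k₁+k₂·C_A).
Integrating from C_{A0} to C_A: C_P = (0.200/0.688)·ln[(0.200+0.688·2.13)/(0.200+0.688·0.843)] = 0.2907·ln(1.665/0.7803) = 0.2204 kmol/m³.
C_Q = (C_{A0}−C_A)−C_P = 1.066 kmol/m³; S̃_{P/Q} = 0.2204/1.066 = 0.207.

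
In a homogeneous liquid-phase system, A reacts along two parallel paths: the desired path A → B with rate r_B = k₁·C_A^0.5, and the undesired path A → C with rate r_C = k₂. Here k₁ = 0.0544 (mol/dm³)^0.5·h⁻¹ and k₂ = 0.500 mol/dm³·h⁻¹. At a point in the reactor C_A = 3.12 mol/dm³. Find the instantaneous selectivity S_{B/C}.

0.192

S_{B/C} = r_B/r_C = (k₁·C_A^0.5)/(k₂) = (k₁/k₂)·C_A^0.5.
= (0.0544×3.120^0.5) / (0.500) = 0.09609/0.5000 = 0.192.
Since the desired path is higher order in A, keeping C_A high (PFR or concentrated feed) favours B.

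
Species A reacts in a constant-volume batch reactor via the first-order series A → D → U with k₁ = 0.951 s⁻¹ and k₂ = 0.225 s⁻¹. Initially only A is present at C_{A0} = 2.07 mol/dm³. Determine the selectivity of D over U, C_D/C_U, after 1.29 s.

Solving the coupled first-order balances gives C_D(t) = [k₁/(k₂−k₁)]·C_{A0}·(e^(−k₁t) − e^(−k₂t)).
e^(−k₁t) = e^(−0.951×1.29) = e^(−1.227) = 0.2932; e^(−k₂t) = e^(−0.2903) = 0.7481.
C_D = 0.951×2.07/(0.225−0.951) × (0.2932−0.7481) = (-2.712)×(-0.4548) = 1.233 mol/dm³.
C_A = C_{A0}e^(−k₁t) = 0.6070 mol/dm³, so C_U = C_{A0}−C_A−C_D = 0.2297 mol/dm³; C_D/C_U = 5.37.

5.37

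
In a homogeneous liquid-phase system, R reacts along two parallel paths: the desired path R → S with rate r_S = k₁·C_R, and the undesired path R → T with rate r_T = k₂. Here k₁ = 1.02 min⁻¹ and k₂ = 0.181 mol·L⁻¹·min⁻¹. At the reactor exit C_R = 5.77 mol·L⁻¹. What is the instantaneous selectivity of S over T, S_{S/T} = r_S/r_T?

S_{S/T} = r_S/r_T = (k₁·C_R)/(k₂) = (k₁/k₂)·C_R.
= (1.02×5.770) / (0.181) = 5.885/0.1810 = 32.5.
Since the desired path is higher order in R, keeping C_R high (PFR or concentrated feed) favours S.

32.5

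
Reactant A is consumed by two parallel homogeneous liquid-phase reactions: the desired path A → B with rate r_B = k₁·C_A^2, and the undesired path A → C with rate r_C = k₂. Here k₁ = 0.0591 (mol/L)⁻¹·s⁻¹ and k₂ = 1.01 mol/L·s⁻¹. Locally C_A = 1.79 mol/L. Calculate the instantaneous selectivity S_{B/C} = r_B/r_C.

S_{B/C} = r_B/r_C = (k₁·C_A^2)/(k₂) = (k₁/k₂)·C_A^2.
= (0.0591×1.790^2) / (1.01) = 0.1894/1.010 = 0.187.

0.187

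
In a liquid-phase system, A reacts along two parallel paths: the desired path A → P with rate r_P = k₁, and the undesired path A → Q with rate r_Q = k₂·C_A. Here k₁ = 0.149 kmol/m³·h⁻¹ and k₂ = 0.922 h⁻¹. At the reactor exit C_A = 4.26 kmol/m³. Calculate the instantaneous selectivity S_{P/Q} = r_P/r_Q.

S_{P/Q} = r_P/r_Q = (k₁)/(k₂·C_A) = (k₁/k₂)·C_A⁻¹.
= (0.149) / (0.922×4.260) = 0.1490/3.928 = 0.0379.
The undesired path is higher order in A, so low C_A (CSTR or dilute feed) favours P.

0.0379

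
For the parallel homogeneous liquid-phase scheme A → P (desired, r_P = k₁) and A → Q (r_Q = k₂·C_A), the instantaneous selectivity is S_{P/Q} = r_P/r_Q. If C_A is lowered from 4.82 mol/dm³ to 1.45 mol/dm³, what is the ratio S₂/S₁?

S_{P/Q} = (k₁/k₂)·C_A⁻¹, so S₂/S₁ = (C_{A,2}/C_{A,1})⁻¹.
= 4.82/1.45 = 3.32.

3.32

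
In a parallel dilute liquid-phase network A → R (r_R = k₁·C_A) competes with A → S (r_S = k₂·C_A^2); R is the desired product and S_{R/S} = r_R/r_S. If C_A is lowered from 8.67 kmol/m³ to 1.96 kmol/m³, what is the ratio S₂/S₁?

4.42

S_{R/S} = (k₁/k₂)·C_A⁻¹, so S₂/S₁ = (C_{A,2}/C_{A,1})⁻¹.
= 8.67/1.96 = 4.42.
Selectivity toward R rises as C_A falls — low-concentration operation is favoured.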